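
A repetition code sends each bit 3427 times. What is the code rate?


Rate = k/n = 1/3427

1/3427


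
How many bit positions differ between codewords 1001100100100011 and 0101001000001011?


Count differing positions: ^ ^ . . ^ . ^ ^ . . ^ . ^ . . . = 7 differences

7


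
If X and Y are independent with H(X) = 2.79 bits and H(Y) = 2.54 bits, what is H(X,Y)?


For independent variables, H(X,Y) = H(X) + H(Y) = 2.79 + 2.54 = 5.33

5.33 bits


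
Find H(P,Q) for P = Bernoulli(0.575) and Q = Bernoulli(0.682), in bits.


H(P,Q) = -p*log2(q) - (1-p)*log2(1-q). -0.575*log2(0.682) = 0.317490; -0.425*log2(0.318) = 0.702483. H(P,Q) = 0.317490 + 0.702483 = 1.02

1.02 bits


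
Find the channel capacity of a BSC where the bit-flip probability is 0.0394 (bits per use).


H(p) = -p*log2(p) - (1-p)*log2(1-p) = -0.0394*log2(0.0394) - 0.9606*log2(0.9606) = 0.183827 + 0.055707 = 0.2395. C = 1 - H(p) = 1 - 0.2395 = 0.7605

0.7605 bits


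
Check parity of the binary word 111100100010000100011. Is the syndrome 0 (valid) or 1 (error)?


Syndrome = XOR of all bits = 1 XOR 1 XOR 1 XOR 1 XOR 0 XOR 0 XOR 1 XOR 0 XOR 0 XOR 0 XOR 1 XOR 0 XOR 0 XOR 0 XOR 0 XOR 1 XOR 0 XOR 0 XOR 0 XOR 1 XOR 1 = 1

1


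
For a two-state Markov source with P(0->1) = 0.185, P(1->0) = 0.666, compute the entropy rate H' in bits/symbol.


Stationary distribution: pi_0 = p10/(p01+p10) = 0.7826, pi_1 = 0.2174. Entropy rate H' = pi_0*H(p01) + pi_1*H(p10) = 0.7826*0.6909 + 0.2174*0.919 = 0.7405

0.7405 bits/symbol


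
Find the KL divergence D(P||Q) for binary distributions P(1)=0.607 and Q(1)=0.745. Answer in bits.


KL = p*log2(p/q) + (1-p)*log2((1-p)/(1-q)) = 0.607*log2(0.607/0.745) + 0.393*log2(0.393/0.255) = 0.0658

0.0658 bits


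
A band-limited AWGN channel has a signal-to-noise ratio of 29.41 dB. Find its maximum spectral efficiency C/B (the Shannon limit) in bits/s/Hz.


SNR_linear = 10^(29.41/10) = 872.9714; C/B = log2(1 + SNR_linear) = log2(1 + 872.9714) = 9.7714

9.7714 bits/s/Hz


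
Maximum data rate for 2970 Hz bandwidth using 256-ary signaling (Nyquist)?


Rate = 2 * B * log2(M) = 2 * 2970 * 8.0 = 47520.0

47520.0 bps


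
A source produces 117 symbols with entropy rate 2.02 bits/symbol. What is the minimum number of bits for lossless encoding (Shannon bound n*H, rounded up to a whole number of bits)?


Minimum bits >= n * H = 117 * 2.02 = 236.34, rounded up to a whole number of bits = 237

237 bits


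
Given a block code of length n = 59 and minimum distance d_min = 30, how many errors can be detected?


Detection capability = d_min - 1 = 30 - 1 = 29

29 errors


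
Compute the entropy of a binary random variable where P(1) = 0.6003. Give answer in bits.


H = -p*log2(p) - (1-p)*log2(1-p). -0.6003*log2(0.6003) = 0.441968; -0.3997*log2(0.3997) = 0.528807. H = 0.441968 + 0.528807 = 0.9708

0.9708 bits


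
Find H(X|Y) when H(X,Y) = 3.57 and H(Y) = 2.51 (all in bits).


H(X|Y) = H(X,Y) - H(Y) = 3.57 - 2.51 = 1.06

1.06 bits


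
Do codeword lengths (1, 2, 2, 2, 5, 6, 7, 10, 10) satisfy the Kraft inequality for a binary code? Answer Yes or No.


Kraft sum = sum(2^(-l_i)) = 1.3066, need <= 1. Result: violated (a binary prefix-free code with these lengths cannot exist)

No


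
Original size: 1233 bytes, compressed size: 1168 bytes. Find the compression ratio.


Ratio = original / compressed = 1233 / 1168 = 1.0557

1.0557


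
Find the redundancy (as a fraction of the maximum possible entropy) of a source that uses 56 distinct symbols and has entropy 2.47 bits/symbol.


H_max = log2(K) = log2(56) = 5.8074 bits/symbol. Redundancy = 1 - H/H_max = 1 - 2.47/5.8074 = 1 - 0.4253 = 0.5747

0.5747


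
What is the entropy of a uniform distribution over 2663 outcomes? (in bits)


H = log2(n) = log2(2663) = 11.3788

11.3788 bits


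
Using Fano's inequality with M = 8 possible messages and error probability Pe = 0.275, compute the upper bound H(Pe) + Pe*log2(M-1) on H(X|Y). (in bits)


H(Pe) = -Pe*log2(Pe) - (1-Pe)*log2(1-Pe) = -0.275*log2(0.275) - 0.725*log2(0.725) = 0.512187 + 0.336362 = 0.8485. Pe*log2(M-1) = 0.275*log2(7) = 0.772023. Bound = H(Pe) + Pe*log2(M-1) = 0.512187 + 0.336362 + 0.772023 = 1.6206

1.6206 bits


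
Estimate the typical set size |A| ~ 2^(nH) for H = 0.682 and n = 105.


log2|A_typical| = nH = 105 * 0.682 = 71.61, so |A_typical| ~ 2^71.61 = 3.604e+21

3.604e+21


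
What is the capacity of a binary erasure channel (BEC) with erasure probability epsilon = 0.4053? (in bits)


C = 1 - epsilon = 1 - 0.4053 = 0.5947

0.5947 bits


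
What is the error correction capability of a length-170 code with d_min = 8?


Correction capability = floor((d-1)/2) = floor((8-1)/2) = 3

3 errors


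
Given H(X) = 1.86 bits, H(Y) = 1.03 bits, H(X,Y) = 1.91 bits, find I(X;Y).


I(X;Y) = H(X) + H(Y) - H(X,Y) = 1.86 + 1.03 - 1.91 = 0.98

0.98 bits


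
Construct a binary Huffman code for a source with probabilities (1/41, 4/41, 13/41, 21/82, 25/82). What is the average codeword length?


Huffman construction (repeatedly merge the two least-probable nodes; each merge adds 1 bit to every symbol beneath it): 1/41 + 4/41 = 5/41; 5/41 + 21/82 = 31/82; 25/82 + 13/41 = 51/82; 31/82 + 51/82 = 1. Resulting codeword lengths (in the order the probabilities were given): (3, 3, 2, 2, 2). L_avg = sum(p_i * l_i) = 1/41*3 + 4/41*3 + 13/41*2 + 21/82*2 + 25/82*2 = 87/41 = 2.122

2.122 bits


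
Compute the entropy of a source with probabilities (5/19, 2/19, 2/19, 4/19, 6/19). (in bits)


H = -sum(p_i * log2(p_i)). Terms: -(5/19)*log2(5/19) = 0.506842; -(2/19)*log2(2/19) = 0.341887; -(2/19)*log2(2/19) = 0.341887; -(4/19)*log2(4/19) = 0.473248; -(6/19)*log2(6/19) = 0.525147. H = 0.506842 + 0.341887 + 0.341887 + 0.473248 + 0.525147 = 2.189

2.189 bits


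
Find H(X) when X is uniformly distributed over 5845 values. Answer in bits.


H = log2(n) = log2(5845) = 12.513

12.513 bits


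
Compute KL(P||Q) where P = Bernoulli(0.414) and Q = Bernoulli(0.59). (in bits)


KL = p*log2(p/q) + (1-p)*log2((1-p)/(1-q)) = 0.414*log2(0.414/0.59) + 0.586*log2(0.586/0.41) = 0.0904

0.0904 bits


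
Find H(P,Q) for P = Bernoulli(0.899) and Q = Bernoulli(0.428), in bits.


H(P,Q) = -p*log2(q) - (1-p)*log2(1-q). -0.899*log2(0.428) = 1.100661; -0.101*log2(0.572) = 0.081397. H(P,Q) = 1.100661 + 0.081397 = 1.1821

1.1821 bits


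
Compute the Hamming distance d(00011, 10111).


Count differing positions: ^ . ^ . . = 2 differences

2


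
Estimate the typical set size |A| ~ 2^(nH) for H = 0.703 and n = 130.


log2|A_typical| = nH = 130 * 0.703 = 91.39, so |A_typical| ~ 2^91.39 = 3.244e+27

3.244e+27


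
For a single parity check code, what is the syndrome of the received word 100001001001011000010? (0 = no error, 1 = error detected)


Syndrome = XOR of all bits = 1 XOR 0 XOR 0 XOR 0 XOR 0 XOR 1 XOR 0 XOR 0 XOR 1 XOR 0 XOR 0 XOR 1 XOR 0 XOR 1 XOR 1 XOR 0 XOR 0 XOR 0 XOR 0 XOR 1 XOR 0 = 1

1


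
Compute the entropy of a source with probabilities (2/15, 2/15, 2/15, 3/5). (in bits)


H = -sum(p_i * log2(p_i)). Terms: -(2/15)*log2(2/15) = 0.387585; -(2/15)*log2(2/15) = 0.387585; -(2/15)*log2(2/15) = 0.387585; -(3/5)*log2(3/5) = 0.442179. H = 0.387585 + 0.387585 + 0.387585 + 0.442179 = 1.6049

1.6049 bits


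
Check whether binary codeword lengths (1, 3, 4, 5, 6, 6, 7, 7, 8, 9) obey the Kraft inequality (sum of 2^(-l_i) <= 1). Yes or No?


Kraft sum = sum(2^(-l_i)) = 0.7715, need <= 1. Result: satisfied (a binary prefix-free code with these lengths exists)

Yes


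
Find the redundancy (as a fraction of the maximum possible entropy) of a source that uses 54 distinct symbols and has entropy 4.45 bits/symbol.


H_max = log2(K) = log2(54) = 5.7549 bits/symbol. Redundancy = 1 - H/H_max = 1 - 4.45/5.7549 = 1 - 0.7733 = 0.2267

0.2267


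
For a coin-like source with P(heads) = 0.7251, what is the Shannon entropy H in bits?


H = -p*log2(p) - (1-p)*log2(1-p). -0.7251*log2(0.7251) = 0.336264; -0.2749*log2(0.2749) = 0.512145. H = 0.336264 + 0.512145 = 0.8484

0.8484 bits


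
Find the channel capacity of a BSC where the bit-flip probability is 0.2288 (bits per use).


H(p) = -p*log2(p) - (1-p)*log2(1-p) = -0.2288*log2(0.2288) - 0.7712*log2(0.7712) = 0.486850 + 0.289064 = 0.7759. C = 1 - H(p) = 1 - 0.7759 = 0.2241

0.2241 bits


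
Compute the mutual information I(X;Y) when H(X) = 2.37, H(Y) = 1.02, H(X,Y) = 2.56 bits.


I(X;Y) = H(X) + H(Y) - H(X,Y) = 2.37 + 1.02 - 2.56 = 0.83

0.83 bits


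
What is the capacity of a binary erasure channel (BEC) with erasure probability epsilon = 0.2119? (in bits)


C = 1 - epsilon = 1 - 0.2119 = 0.7881

0.7881 bits


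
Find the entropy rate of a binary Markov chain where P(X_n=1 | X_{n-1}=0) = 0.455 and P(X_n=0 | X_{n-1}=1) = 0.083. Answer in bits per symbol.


Stationary distribution: pi_0 = p10/(p01+p10) = 0.1543, pi_1 = 0.8457. Entropy rate H' = pi_0*H(p01) + pi_1*H(p10) = 0.1543*0.9941 + 0.8457*0.4127 = 0.5024

0.5024 bits/symbol


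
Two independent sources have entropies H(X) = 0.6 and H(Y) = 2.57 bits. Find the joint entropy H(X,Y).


For independent variables, H(X,Y) = H(X) + H(Y) = 0.6 + 2.57 = 3.17

3.17 bits


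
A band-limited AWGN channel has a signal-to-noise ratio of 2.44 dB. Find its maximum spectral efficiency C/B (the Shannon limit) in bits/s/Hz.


SNR_linear = 10^(2.44/10) = 1.7539; C/B = log2(1 + SNR_linear) = log2(1 + 1.7539) = 1.4615

1.4615 bits/s/Hz


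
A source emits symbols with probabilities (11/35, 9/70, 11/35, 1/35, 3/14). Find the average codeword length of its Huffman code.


Huffman construction (repeatedly merge the two least-probable nodes; each merge adds 1 bit to every symbol beneath it): 1/35 + 9/70 = 11/70; 11/70 + 3/14 = 13/35; 11/35 + 11/35 = 22/35; 13/35 + 22/35 = 1. Resulting codeword lengths (in the order the probabilities were given): (2, 3, 2, 3, 2). L_avg = sum(p_i * l_i) = 11/35*2 + 9/70*3 + 11/35*2 + 1/35*3 + 3/14*2 = 151/70 = 2.1571

2.1571 bits


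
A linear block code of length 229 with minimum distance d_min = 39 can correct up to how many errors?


Correction capability = floor((d-1)/2) = floor((39-1)/2) = 19

19 errors


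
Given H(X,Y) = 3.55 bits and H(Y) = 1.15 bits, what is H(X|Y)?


H(X|Y) = H(X,Y) - H(Y) = 3.55 - 1.15 = 2.4

2.4 bits


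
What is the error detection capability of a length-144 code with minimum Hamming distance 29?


Detection capability = d_min - 1 = 29 - 1 = 28

28 errors


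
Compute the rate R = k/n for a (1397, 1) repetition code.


Rate = k/n = 1/1397

1/1397


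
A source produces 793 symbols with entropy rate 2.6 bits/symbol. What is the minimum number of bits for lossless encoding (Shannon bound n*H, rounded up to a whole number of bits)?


Minimum bits >= n * H = 793 * 2.6 = 2061.8, rounded up to a whole number of bits = 2062

2062 bits


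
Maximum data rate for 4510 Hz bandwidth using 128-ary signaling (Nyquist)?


Rate = 2 * B * log2(M) = 2 * 4510 * 7.0 = 63140.0

63140.0 bps


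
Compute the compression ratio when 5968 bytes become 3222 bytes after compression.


Ratio = original / compressed = 5968 / 3222 = 1.8523

1.8523


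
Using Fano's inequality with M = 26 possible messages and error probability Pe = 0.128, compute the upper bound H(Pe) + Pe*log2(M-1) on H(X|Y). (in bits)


H(Pe) = -Pe*log2(Pe) - (1-Pe)*log2(1-Pe) = -0.128*log2(0.128) - 0.872*log2(0.872) = 0.379620 + 0.172307 = 0.5519. Pe*log2(M-1) = 0.128*log2(25) = 0.594414. Bound = H(Pe) + Pe*log2(M-1) = 0.379620 + 0.172307 + 0.594414 = 1.1463

1.1463 bits


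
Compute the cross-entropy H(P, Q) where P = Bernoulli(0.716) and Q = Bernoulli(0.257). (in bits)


H(P,Q) = -p*log2(q) - (1-p)*log2(1-q). -0.716*log2(0.257) = 1.403474; -0.284*log2(0.743) = 0.121713. H(P,Q) = 1.403474 + 0.121713 = 1.5252

1.5252 bits


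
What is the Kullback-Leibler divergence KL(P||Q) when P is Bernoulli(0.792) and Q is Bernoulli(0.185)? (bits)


KL = p*log2(p/q) + (1-p)*log2((1-p)/(1-q)) = 0.792*log2(0.792/0.185) + 0.208*log2(0.208/0.815) = 1.2518

1.2518 bits


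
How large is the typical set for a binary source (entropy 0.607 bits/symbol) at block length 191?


log2|A_typical| = nH = 191 * 0.607 = 115.937, so |A_typical| ~ 2^115.937 = 7.953e+34

7.953e+34


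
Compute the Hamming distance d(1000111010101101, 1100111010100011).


Count differing positions: . ^ . . . . . . . . . . ^ ^ ^ . = 4 differences

4


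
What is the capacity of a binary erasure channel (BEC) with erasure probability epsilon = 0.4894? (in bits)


C = 1 - epsilon = 1 - 0.4894 = 0.5106

0.5106 bits


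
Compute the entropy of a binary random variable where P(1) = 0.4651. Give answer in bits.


H = -p*log2(p) - (1-p)*log2(1-p). -0.4651*log2(0.4651) = 0.513650; -0.5349*log2(0.5349) = 0.482832. H = 0.513650 + 0.482832 = 0.9965

0.9965 bits


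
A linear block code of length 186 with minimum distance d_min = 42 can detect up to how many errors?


Detection capability = d_min - 1 = 42 - 1 = 41

41 errors


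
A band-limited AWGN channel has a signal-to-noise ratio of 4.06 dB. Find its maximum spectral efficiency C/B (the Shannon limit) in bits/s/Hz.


SNR_linear = 10^(4.06/10) = 2.5468; C/B = log2(1 + SNR_linear) = log2(1 + 2.5468) = 1.8265

1.8265 bits/s/Hz


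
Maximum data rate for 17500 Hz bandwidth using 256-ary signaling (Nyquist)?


Rate = 2 * B * log2(M) = 2 * 17500 * 8.0 = 280000.0

280000.0 bps


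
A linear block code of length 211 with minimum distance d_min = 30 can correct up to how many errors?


Correction capability = floor((d-1)/2) = floor((30-1)/2) = 14

14 errors


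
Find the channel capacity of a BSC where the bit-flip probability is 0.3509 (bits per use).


H(p) = -p*log2(p) - (1-p)*log2(1-p) = -0.3509*log2(0.3509) - 0.6491*log2(0.6491) = 0.530164 + 0.404706 = 0.9349. C = 1 - H(p) = 1 - 0.9349 = 0.0651

0.0651 bits


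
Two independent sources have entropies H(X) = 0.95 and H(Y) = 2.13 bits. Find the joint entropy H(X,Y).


For independent variables, H(X,Y) = H(X) + H(Y) = 0.95 + 2.13 = 3.08

3.08 bits


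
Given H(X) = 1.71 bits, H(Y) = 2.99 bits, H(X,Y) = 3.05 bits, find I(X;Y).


I(X;Y) = H(X) + H(Y) - H(X,Y) = 1.71 + 2.99 - 3.05 = 1.65

1.65 bits


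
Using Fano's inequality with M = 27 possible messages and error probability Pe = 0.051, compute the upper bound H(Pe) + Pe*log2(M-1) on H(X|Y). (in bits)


H(Pe) = -Pe*log2(Pe) - (1-Pe)*log2(1-Pe) = -0.051*log2(0.051) - 0.949*log2(0.949) = 0.218961 + 0.071668 = 0.2906. Pe*log2(M-1) = 0.051*log2(26) = 0.239722. Bound = H(Pe) + Pe*log2(M-1) = 0.218961 + 0.071668 + 0.239722 = 0.5304

0.5304 bits


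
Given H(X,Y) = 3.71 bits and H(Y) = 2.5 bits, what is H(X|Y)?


H(X|Y) = H(X,Y) - H(Y) = 3.71 - 2.5 = 1.21

1.21 bits


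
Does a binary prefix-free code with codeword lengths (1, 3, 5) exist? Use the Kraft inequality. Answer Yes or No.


Kraft sum = sum(2^(-l_i)) = 0.6562, need <= 1. Result: satisfied (a binary prefix-free code with these lengths exists)

Yes


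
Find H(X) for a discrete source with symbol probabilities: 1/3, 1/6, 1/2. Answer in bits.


H = -sum(p_i * log2(p_i)). Terms: -(1/3)*log2(1/3) = 0.528321; -(1/6)*log2(1/6) = 0.430827; -(1/2)*log2(1/2) = 0.500000. H = 0.528321 + 0.430827 + 0.500000 = 1.4591

1.4591 bits


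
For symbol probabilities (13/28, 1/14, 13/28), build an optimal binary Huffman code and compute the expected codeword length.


Huffman construction (repeatedly merge the two least-probable nodes; each merge adds 1 bit to every symbol beneath it): 1/14 + 13/28 = 15/28; 13/28 + 15/28 = 1. Resulting codeword lengths (in the order the probabilities were given): (2, 2, 1). L_avg = sum(p_i * l_i) = 13/28*2 + 1/14*2 + 13/28*1 = 43/28 = 1.5357

1.5357 bits


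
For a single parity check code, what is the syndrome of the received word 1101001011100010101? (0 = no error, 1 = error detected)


Syndrome = XOR of all bits = 1 XOR 1 XOR 0 XOR 1 XOR 0 XOR 0 XOR 1 XOR 0 XOR 1 XOR 1 XOR 1 XOR 0 XOR 0 XOR 0 XOR 1 XOR 0 XOR 1 XOR 0 XOR 1 = 0

0


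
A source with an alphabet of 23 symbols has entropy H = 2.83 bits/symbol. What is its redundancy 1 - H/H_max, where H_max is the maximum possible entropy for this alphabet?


H_max = log2(K) = log2(23) = 4.5236 bits/symbol. Redundancy = 1 - H/H_max = 1 - 2.83/4.5236 = 1 - 0.6256 = 0.3744

0.3744


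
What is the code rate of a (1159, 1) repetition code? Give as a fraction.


Rate = k/n = 1/1159

1/1159


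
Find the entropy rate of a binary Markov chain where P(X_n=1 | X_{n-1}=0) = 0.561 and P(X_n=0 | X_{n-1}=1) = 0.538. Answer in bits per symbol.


Stationary distribution: pi_0 = p10/(p01+p10) = 0.4895, pi_1 = 0.5105. Entropy rate H' = pi_0*H(p01) + pi_1*H(p10) = 0.4895*0.9892 + 0.5105*0.9958 = 0.9926

0.9926 bits/symbol


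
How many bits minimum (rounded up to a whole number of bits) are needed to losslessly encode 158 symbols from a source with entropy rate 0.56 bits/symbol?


Minimum bits >= n * H = 158 * 0.56 = 88.48, rounded up to a whole number of bits = 89

89 bits


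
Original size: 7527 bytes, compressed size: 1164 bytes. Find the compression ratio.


Ratio = original / compressed = 7527 / 1164 = 6.4665

6.4665


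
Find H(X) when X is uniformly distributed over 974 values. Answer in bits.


H = log2(n) = log2(974) = 9.9278

9.9278 bits


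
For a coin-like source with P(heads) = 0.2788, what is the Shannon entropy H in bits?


H = -p*log2(p) - (1-p)*log2(1-p). -0.2788*log2(0.2788) = 0.513744; -0.7212*log2(0.7212) = 0.340066. H = 0.513744 + 0.340066 = 0.8538

0.8538 bits


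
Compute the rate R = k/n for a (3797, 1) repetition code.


Rate = k/n = 1/3797

1/3797


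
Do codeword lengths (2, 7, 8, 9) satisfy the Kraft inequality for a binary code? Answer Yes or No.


Kraft sum = sum(2^(-l_i)) = 0.2637, need <= 1. Result: satisfied (a binary prefix-free code with these lengths exists)

Yes


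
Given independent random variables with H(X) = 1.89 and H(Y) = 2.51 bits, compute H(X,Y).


For independent variables, H(X,Y) = H(X) + H(Y) = 1.89 + 2.51 = 4.4

4.4 bits


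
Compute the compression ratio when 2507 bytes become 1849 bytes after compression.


Ratio = original / compressed = 2507 / 1849 = 1.3559

1.3559


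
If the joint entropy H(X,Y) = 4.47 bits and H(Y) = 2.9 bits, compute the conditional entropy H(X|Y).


H(X|Y) = H(X,Y) - H(Y) = 4.47 - 2.9 = 1.57

1.57 bits


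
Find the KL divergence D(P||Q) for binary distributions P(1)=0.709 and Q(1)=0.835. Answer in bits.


KL = p*log2(p/q) + (1-p)*log2((1-p)/(1-q)) = 0.709*log2(0.709/0.835) + 0.291*log2(0.291/0.165) = 0.0709

0.0709 bits


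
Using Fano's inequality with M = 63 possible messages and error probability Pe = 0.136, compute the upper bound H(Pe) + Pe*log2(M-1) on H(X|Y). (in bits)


H(Pe) = -Pe*log2(Pe) - (1-Pe)*log2(1-Pe) = -0.136*log2(0.136) - 0.864*log2(0.864) = 0.391452 + 0.182215 = 0.5737. Pe*log2(M-1) = 0.136*log2(62) = 0.809771. Bound = H(Pe) + Pe*log2(M-1) = 0.391452 + 0.182215 + 0.809771 = 1.3834

1.3834 bits


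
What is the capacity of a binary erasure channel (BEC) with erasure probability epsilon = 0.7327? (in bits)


C = 1 - epsilon = 1 - 0.7327 = 0.2673

0.2673 bits


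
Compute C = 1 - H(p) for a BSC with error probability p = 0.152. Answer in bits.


H(p) = -p*log2(p) - (1-p)*log2(1-p) = -0.152*log2(0.152) - 0.848*log2(0.848) = 0.413114 + 0.201709 = 0.6148. C = 1 - H(p) = 1 - 0.6148 = 0.3852

0.3852 bits


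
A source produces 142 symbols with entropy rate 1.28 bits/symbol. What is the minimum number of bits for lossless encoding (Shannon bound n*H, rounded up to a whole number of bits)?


Minimum bits >= n * H = 142 * 1.28 = 181.76, rounded up to a whole number of bits = 182

182 bits


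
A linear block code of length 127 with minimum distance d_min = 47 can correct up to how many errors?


Correction capability = floor((d-1)/2) = floor((47-1)/2) = 23

23 errors


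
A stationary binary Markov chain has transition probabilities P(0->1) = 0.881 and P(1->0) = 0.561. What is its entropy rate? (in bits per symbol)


Stationary distribution: pi_0 = p10/(p01+p10) = 0.389, pi_1 = 0.611. Entropy rate H' = pi_0*H(p01) + pi_1*H(p10) = 0.389*0.5265 + 0.611*0.9892 = 0.8092

0.8092 bits/symbol


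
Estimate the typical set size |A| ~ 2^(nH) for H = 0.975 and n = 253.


log2|A_typical| = nH = 253 * 0.975 = 246.675, so |A_typical| ~ 2^246.675 = 1.805e+74

1.805e+74


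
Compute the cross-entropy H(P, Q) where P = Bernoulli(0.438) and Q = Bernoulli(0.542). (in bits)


H(P,Q) = -p*log2(q) - (1-p)*log2(1-q). -0.438*log2(0.542) = 0.387032; -0.562*log2(0.458) = 0.633138. H(P,Q) = 0.387032 + 0.633138 = 1.0202

1.0202 bits


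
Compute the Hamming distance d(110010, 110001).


Count differing positions: . . . . ^ ^ = 2 differences

2


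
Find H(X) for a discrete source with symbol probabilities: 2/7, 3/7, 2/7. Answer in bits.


H = -sum(p_i * log2(p_i)). Terms: -(2/7)*log2(2/7) = 0.516387; -(3/7)*log2(3/7) = 0.523882; -(2/7)*log2(2/7) = 0.516387. H = 0.516387 + 0.523882 + 0.516387 = 1.5567

1.5567 bits


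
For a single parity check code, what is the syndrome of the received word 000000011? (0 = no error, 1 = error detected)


Syndrome = XOR of all bits = 0 XOR 0 XOR 0 XOR 0 XOR 0 XOR 0 XOR 0 XOR 1 XOR 1 = 0

0


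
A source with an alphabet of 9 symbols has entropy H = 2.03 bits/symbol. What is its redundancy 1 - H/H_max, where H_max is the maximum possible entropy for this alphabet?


H_max = log2(K) = log2(9) = 3.1699 bits/symbol. Redundancy = 1 - H/H_max = 1 - 2.03/3.1699 = 1 - 0.6404 = 0.3596

0.3596


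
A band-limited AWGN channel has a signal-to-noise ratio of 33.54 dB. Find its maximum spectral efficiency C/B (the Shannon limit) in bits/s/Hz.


SNR_linear = 10^(33.54/10) = 2259.4358; C/B = log2(1 + SNR_linear) = log2(1 + 2259.4358) = 11.1424

11.1424 bits/s/Hz


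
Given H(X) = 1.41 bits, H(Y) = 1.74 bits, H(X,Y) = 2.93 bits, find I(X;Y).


I(X;Y) = H(X) + H(Y) - H(X,Y) = 1.41 + 1.74 - 2.93 = 0.22

0.22 bits


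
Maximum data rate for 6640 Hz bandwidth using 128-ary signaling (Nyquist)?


Rate = 2 * B * log2(M) = 2 * 6640 * 7.0 = 92960.0

92960.0 bps


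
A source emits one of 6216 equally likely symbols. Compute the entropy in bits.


H = log2(n) = log2(6216) = 12.6018

12.6018 bits


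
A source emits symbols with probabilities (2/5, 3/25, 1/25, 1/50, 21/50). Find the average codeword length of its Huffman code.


Huffman construction (repeatedly merge the two least-probable nodes; each merge adds 1 bit to every symbol beneath it): 1/50 + 1/25 = 3/50; 3/50 + 3/25 = 9/50; 9/50 + 2/5 = 29/50; 21/50 + 29/50 = 1. Resulting codeword lengths (in the order the probabilities were given): (2, 3, 4, 4, 1). L_avg = sum(p_i * l_i) = 2/5*2 + 3/25*3 + 1/25*4 + 1/50*4 + 21/50*1 = 91/50 = 1.82

1.82 bits


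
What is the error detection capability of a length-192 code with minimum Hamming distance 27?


Detection capability = d_min - 1 = 27 - 1 = 26

26 errors


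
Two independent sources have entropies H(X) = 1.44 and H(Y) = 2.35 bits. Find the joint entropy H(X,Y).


For independent variables, H(X,Y) = H(X) + H(Y) = 1.44 + 2.35 = 3.79

3.79 bits


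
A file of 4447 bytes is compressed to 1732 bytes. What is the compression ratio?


Ratio = original / compressed = 4447 / 1732 = 2.5676

2.5676


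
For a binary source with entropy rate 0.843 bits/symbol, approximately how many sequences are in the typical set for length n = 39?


log2|A_typical| = nH = 39 * 0.843 = 32.877, so |A_typical| ~ 2^32.877 = 7.888e+09

7.888e+09


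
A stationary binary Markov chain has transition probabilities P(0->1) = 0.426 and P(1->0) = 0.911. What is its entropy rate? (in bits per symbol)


Stationary distribution: pi_0 = p10/(p01+p10) = 0.6814, pi_1 = 0.3186. Entropy rate H' = pi_0*H(p01) + pi_1*H(p10) = 0.6814*0.9841 + 0.3186*0.4331 = 0.8086

0.8086 bits/symbol


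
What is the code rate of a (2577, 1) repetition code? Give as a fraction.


Rate = k/n = 1/2577

1/2577


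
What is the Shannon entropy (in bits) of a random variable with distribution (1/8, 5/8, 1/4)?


H = -sum(p_i * log2(p_i)). Terms: -(1/8)*log2(1/8) = 0.375000; -(5/8)*log2(5/8) = 0.423795; -(1/4)*log2(1/4) = 0.500000. H = 0.375000 + 0.423795 + 0.500000 = 1.2988

1.2988 bits


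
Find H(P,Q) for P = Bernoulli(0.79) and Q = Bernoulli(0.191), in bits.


H(P,Q) = -p*log2(q) - (1-p)*log2(1-q). -0.79*log2(0.191) = 1.886801; -0.21*log2(0.809) = 0.064216. H(P,Q) = 1.886801 + 0.064216 = 1.951

1.951 bits


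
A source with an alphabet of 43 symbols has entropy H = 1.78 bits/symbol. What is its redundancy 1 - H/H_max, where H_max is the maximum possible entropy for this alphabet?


H_max = log2(K) = log2(43) = 5.4263 bits/symbol. Redundancy = 1 - H/H_max = 1 - 1.78/5.4263 = 1 - 0.328 = 0.672

0.672


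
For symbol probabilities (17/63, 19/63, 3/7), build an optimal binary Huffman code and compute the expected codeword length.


Huffman construction (repeatedly merge the two least-probable nodes; each merge adds 1 bit to every symbol beneath it): 17/63 + 19/63 = 4/7; 3/7 + 4/7 = 1. Resulting codeword lengths (in the order the probabilities were given): (2, 2, 1). L_avg = sum(p_i * l_i) = 17/63*2 + 19/63*2 + 3/7*1 = 11/7 = 1.5714

1.5714 bits


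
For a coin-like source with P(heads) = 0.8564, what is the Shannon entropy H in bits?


H = -p*log2(p) - (1-p)*log2(1-p). -0.8564*log2(0.8564) = 0.191528; -0.1436*log2(0.1436) = 0.402062. H = 0.191528 + 0.402062 = 0.5936

0.5936 bits


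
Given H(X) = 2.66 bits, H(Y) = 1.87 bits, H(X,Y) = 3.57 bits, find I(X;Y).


I(X;Y) = H(X) + H(Y) - H(X,Y) = 2.66 + 1.87 - 3.57 = 0.96

0.96 bits


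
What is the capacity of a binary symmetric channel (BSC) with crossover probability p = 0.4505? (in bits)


H(p) = -p*log2(p) - (1-p)*log2(1-p) = -0.4505*log2(0.4505) - 0.5495*log2(0.5495) = 0.518256 + 0.474663 = 0.9929. C = 1 - H(p) = 1 - 0.9929 = 0.0071

0.0071 bits


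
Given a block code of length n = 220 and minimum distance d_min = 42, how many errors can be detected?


Detection capability = d_min - 1 = 42 - 1 = 41

41 errors


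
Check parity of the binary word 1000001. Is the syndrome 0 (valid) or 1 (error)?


Syndrome = XOR of all bits = 1 XOR 0 XOR 0 XOR 0 XOR 0 XOR 0 XOR 1 = 0

0


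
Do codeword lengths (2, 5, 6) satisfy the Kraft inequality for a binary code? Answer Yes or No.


Kraft sum = sum(2^(-l_i)) = 0.2969, need <= 1. Result: satisfied (a binary prefix-free code with these lengths exists)

Yes


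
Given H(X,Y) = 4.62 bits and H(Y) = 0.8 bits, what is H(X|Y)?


H(X|Y) = H(X,Y) - H(Y) = 4.62 - 0.8 = 3.82

3.82 bits


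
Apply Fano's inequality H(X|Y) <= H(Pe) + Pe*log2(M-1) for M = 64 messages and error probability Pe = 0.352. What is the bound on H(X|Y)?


H(Pe) = -Pe*log2(Pe) - (1-Pe)*log2(1-Pe) = -0.352*log2(0.352) - 0.648*log2(0.648) = 0.530236 + 0.405605 = 0.9358. Pe*log2(M-1) = 0.352*log2(63) = 2.104003. Bound = H(Pe) + Pe*log2(M-1) = 0.530236 + 0.405605 + 2.104003 = 3.0398

3.0398 bits


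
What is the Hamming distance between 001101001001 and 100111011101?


Count differing positions: ^ . ^ . ^ . . ^ . ^ . . = 5 differences

5


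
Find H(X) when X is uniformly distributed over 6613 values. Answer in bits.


H = log2(n) = log2(6613) = 12.6911

12.6911 bits


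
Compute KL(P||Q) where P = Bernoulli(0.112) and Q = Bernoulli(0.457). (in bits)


KL = p*log2(p/q) + (1-p)*log2((1-p)/(1-q)) = 0.112*log2(0.112/0.457) + 0.888*log2(0.888/0.543) = 0.4029

0.4029 bits


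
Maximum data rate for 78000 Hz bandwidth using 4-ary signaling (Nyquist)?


Rate = 2 * B * log2(M) = 2 * 78000 * 2.0 = 312000.0

312000.0 bps


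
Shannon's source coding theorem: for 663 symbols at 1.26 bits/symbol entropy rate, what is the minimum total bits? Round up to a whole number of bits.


Minimum bits >= n * H = 663 * 1.26 = 835.38, rounded up to a whole number of bits = 836

836 bits


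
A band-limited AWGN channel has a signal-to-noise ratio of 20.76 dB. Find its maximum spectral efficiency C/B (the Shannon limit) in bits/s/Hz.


SNR_linear = 10^(20.76/10) = 119.1242; C/B = log2(1 + SNR_linear) = log2(1 + 119.1242) = 6.9084

6.9084 bits/s/Hz


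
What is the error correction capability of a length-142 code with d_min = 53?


Correction capability = floor((d-1)/2) = floor((53-1)/2) = 26

26 errors


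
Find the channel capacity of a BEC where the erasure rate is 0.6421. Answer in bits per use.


C = 1 - epsilon = 1 - 0.6421 = 0.3579

0.3579 bits


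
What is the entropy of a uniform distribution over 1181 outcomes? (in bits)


H = log2(n) = log2(1181) = 10.2058

10.2058 bits


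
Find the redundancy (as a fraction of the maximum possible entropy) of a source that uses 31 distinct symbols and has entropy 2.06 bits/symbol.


H_max = log2(K) = log2(31) = 4.9542 bits/symbol. Redundancy = 1 - H/H_max = 1 - 2.06/4.9542 = 1 - 0.4158 = 0.5842

0.5842


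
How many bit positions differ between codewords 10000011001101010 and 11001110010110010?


Count differing positions: . ^ . . ^ ^ . ^ . ^ ^ . ^ ^ . . . = 8 differences

8


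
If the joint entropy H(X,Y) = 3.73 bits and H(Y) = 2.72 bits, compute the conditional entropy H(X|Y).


H(X|Y) = H(X,Y) - H(Y) = 3.73 - 2.72 = 1.01

1.01 bits


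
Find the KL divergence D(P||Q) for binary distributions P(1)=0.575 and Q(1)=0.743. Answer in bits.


KL = p*log2(p/q) + (1-p)*log2((1-p)/(1-q)) = 0.575*log2(0.575/0.743) + 0.425*log2(0.425/0.257) = 0.0958

0.0958 bits


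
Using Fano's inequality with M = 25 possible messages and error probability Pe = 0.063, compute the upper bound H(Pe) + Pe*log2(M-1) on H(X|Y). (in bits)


H(Pe) = -Pe*log2(Pe) - (1-Pe)*log2(1-Pe) = -0.063*log2(0.063) - 0.937*log2(0.937) = 0.251276 + 0.087965 = 0.3392. Pe*log2(M-1) = 0.063*log2(24) = 0.288853. Bound = H(Pe) + Pe*log2(M-1) = 0.251276 + 0.087965 + 0.288853 = 0.6281

0.6281 bits


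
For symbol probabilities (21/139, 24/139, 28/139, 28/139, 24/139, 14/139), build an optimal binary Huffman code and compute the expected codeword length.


Huffman construction (repeatedly merge the two least-probable nodes; each merge adds 1 bit to every symbol beneath it): 14/139 + 21/139 = 35/139; 24/139 + 24/139 = 48/139; 28/139 + 28/139 = 56/139; 35/139 + 48/139 = 83/139; 56/139 + 83/139 = 1. Resulting codeword lengths (in the order the probabilities were given): (3, 3, 2, 2, 3, 3). L_avg = sum(p_i * l_i) = 21/139*3 + 24/139*3 + 28/139*2 + 28/139*2 + 24/139*3 + 14/139*3 = 361/139 = 2.5971

2.5971 bits


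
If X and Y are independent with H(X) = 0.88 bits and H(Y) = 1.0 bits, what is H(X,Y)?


For independent variables, H(X,Y) = H(X) + H(Y) = 0.88 + 1.0 = 1.88

1.88 bits


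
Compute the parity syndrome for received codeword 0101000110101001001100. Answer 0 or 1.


Syndrome = XOR of all bits = 0 XOR 1 XOR 0 XOR 1 XOR 0 XOR 0 XOR 0 XOR 1 XOR 1 XOR 0 XOR 1 XOR 0 XOR 1 XOR 0 XOR 0 XOR 1 XOR 0 XOR 0 XOR 1 XOR 1 XOR 0 XOR 0 = 1

1


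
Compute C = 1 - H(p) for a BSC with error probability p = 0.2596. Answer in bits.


H(p) = -p*log2(p) - (1-p)*log2(1-p) = -0.2596*log2(0.2596) - 0.7404*log2(0.7404) = 0.505088 + 0.321055 = 0.8261. C = 1 - H(p) = 1 - 0.8261 = 0.1739

0.1739 bits


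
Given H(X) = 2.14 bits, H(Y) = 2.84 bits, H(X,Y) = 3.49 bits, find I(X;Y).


I(X;Y) = H(X) + H(Y) - H(X,Y) = 2.14 + 2.84 - 3.49 = 1.49

1.49 bits


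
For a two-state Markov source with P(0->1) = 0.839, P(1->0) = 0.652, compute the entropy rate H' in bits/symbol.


Stationary distribution: pi_0 = p10/(p01+p10) = 0.4373, pi_1 = 0.5627. Entropy rate H' = pi_0*H(p01) + pi_1*H(p10) = 0.4373*0.6367 + 0.5627*0.9323 = 0.803

0.803 bits/symbol


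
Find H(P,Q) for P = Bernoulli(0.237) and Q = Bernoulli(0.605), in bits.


H(P,Q) = -p*log2(q) - (1-p)*log2(1-q). -0.237*log2(0.605) = 0.171823; -0.763*log2(0.395) = 1.022478. H(P,Q) = 0.171823 + 1.022478 = 1.1943

1.1943 bits


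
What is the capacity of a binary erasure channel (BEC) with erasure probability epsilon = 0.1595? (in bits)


C = 1 - epsilon = 1 - 0.1595 = 0.8405

0.8405 bits


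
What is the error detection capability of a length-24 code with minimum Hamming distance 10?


Detection capability = d_min - 1 = 10 - 1 = 9

9 errors


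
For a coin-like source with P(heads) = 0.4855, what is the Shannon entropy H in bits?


H = -p*log2(p) - (1-p)*log2(1-p). -0.4855*log2(0.4855) = 0.506113; -0.5145*log2(0.5145) = 0.493280. H = 0.506113 + 0.493280 = 0.9994

0.9994 bits


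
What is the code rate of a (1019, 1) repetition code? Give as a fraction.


Rate = k/n = 1/1019

1/1019


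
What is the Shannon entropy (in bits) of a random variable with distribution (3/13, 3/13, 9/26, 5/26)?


H = -sum(p_i * log2(p_i)). Terms: -(3/13)*log2(3/13) = 0.488187; -(3/13)*log2(3/13) = 0.488187; -(9/26)*log2(9/26) = 0.529794; -(5/26)*log2(5/26) = 0.457406. H = 0.488187 + 0.488187 + 0.529794 + 0.457406 = 1.9636

1.9636 bits


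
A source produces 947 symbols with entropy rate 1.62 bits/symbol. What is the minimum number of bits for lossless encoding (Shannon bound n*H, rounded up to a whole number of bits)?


Minimum bits >= n * H = 947 * 1.62 = 1534.14, rounded up to a whole number of bits = 1535

1535 bits


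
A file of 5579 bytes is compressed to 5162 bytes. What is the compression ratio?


Ratio = original / compressed = 5579 / 5162 = 1.0808

1.0808


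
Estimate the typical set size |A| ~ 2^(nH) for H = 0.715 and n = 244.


log2|A_typical| = nH = 244 * 0.715 = 174.46, so |A_typical| ~ 2^174.46 = 3.294e+52

3.294e+52


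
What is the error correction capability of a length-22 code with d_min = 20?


Correction capability = floor((d-1)/2) = floor((20-1)/2) = 9

9 errors


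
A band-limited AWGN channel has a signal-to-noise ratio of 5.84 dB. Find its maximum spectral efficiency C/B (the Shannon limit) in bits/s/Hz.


SNR_linear = 10^(5.84/10) = 3.8371; C/B = log2(1 + SNR_linear) = log2(1 + 3.8371) = 2.2741

2.2741 bits/s/Hz


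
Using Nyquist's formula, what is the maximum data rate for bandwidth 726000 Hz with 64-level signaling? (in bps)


Rate = 2 * B * log2(M) = 2 * 726000 * 6.0 = 8712000.0

8712000.0 bps


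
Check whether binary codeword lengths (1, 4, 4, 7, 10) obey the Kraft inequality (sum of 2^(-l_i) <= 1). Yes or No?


Kraft sum = sum(2^(-l_i)) = 0.6338, need <= 1. Result: satisfied (a binary prefix-free code with these lengths exists)

Yes


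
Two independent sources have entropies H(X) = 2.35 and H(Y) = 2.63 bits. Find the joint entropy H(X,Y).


For independent variables, H(X,Y) = H(X) + H(Y) = 2.35 + 2.63 = 4.98

4.98 bits


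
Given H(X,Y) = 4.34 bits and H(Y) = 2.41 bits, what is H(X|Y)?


H(X|Y) = H(X,Y) - H(Y) = 4.34 - 2.41 = 1.93

1.93 bits


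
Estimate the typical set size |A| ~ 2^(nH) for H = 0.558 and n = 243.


log2|A_typical| = nH = 243 * 0.558 = 135.594, so |A_typical| ~ 2^135.594 = 6.574e+40

6.574e+40


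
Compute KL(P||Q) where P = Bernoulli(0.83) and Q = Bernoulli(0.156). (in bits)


KL = p*log2(p/q) + (1-p)*log2((1-p)/(1-q)) = 0.83*log2(0.83/0.156) + 0.17*log2(0.17/0.844) = 1.6086

1.6086 bits


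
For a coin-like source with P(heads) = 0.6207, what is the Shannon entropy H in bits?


H = -p*log2(p) - (1-p)*log2(1-p). -0.6207*log2(0.6207) = 0.427061; -0.3793*log2(0.3793) = 0.530485. H = 0.427061 + 0.530485 = 0.9575

0.9575 bits


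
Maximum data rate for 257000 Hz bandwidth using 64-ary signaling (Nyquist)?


Rate = 2 * B * log2(M) = 2 * 257000 * 6.0 = 3084000.0

3084000.0 bps


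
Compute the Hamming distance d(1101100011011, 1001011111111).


Count differing positions: . ^ . . ^ ^ ^ ^ . . ^ . . = 6 differences

6


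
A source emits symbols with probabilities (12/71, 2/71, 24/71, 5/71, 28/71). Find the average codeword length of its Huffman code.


Huffman construction (repeatedly merge the two least-probable nodes; each merge adds 1 bit to every symbol beneath it): 2/71 + 5/71 = 7/71; 7/71 + 12/71 = 19/71; 19/71 + 24/71 = 43/71; 28/71 + 43/71 = 1. Resulting codeword lengths (in the order the probabilities were given): (3, 4, 2, 4, 1). L_avg = sum(p_i * l_i) = 12/71*3 + 2/71*4 + 24/71*2 + 5/71*4 + 28/71*1 = 140/71 = 1.9718

1.9718 bits


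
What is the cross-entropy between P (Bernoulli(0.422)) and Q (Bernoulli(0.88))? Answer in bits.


H(P,Q) = -p*log2(q) - (1-p)*log2(1-q). -0.422*log2(0.88) = 0.077827; -0.578*log2(0.12) = 1.768041. H(P,Q) = 0.077827 + 1.768041 = 1.8459

1.8459 bits


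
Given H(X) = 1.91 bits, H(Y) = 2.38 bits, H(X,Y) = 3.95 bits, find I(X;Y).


I(X;Y) = H(X) + H(Y) - H(X,Y) = 1.91 + 2.38 - 3.95 = 0.34

0.34 bits


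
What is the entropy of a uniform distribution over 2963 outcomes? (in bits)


H = log2(n) = log2(2963) = 11.5328

11.5328 bits


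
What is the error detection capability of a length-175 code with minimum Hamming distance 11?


Detection capability = d_min - 1 = 11 - 1 = 10

10 errors


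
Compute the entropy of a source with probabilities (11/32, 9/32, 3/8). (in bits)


H = -sum(p_i * log2(p_i)). Terms: -(11/32)*log2(11/32) = 0.529570; -(9/32)*log2(9/32) = 0.514709; -(3/8)*log2(3/8) = 0.530639. H = 0.529570 + 0.514709 + 0.530639 = 1.5749

1.5749 bits


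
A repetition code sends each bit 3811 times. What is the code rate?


Rate = k/n = 1/3811

1/3811


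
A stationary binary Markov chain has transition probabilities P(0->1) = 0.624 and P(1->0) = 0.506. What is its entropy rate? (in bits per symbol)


Stationary distribution: pi_0 = p10/(p01+p10) = 0.4478, pi_1 = 0.5522. Entropy rate H' = pi_0*H(p01) + pi_1*H(p10) = 0.4478*0.9552 + 0.5522*0.9999 = 0.9799

0.9799 bits/symbol


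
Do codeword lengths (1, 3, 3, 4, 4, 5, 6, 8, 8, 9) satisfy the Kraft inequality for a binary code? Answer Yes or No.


Kraft sum = sum(2^(-l_i)) = 0.9316, need <= 1. Result: satisfied (a binary prefix-free code with these lengths exists)

Yes


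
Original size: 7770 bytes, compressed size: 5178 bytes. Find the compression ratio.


Ratio = original / compressed = 7770 / 5178 = 1.5006

1.5006


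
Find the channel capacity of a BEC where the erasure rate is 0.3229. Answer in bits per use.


C = 1 - epsilon = 1 - 0.3229 = 0.6771

0.6771 bits


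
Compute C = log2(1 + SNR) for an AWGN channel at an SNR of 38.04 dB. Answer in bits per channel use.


SNR_linear = 10^(38.04/10) = 6367.9552; C = log2(1 + SNR_linear) = log2(1 + 6367.9552) = 12.6368

12.6368 bits/channel use


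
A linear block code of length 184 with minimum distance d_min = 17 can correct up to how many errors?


Correction capability = floor((d-1)/2) = floor((17-1)/2) = 8

8 errors


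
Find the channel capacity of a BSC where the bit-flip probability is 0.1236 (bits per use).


H(p) = -p*log2(p) - (1-p)*log2(1-p) = -0.1236*log2(0.1236) - 0.8764*log2(0.8764) = 0.372808 + 0.166813 = 0.5396. C = 1 - H(p) = 1 - 0.5396 = 0.4604

0.4604 bits


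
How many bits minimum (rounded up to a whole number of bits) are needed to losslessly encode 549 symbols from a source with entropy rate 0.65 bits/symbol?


Minimum bits >= n * H = 549 * 0.65 = 356.85, rounded up to a whole number of bits = 357

357 bits


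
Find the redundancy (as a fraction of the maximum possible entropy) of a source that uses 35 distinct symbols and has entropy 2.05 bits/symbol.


H_max = log2(K) = log2(35) = 5.1293 bits/symbol. Redundancy = 1 - H/H_max = 1 - 2.05/5.1293 = 1 - 0.3997 = 0.6003

0.6003
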